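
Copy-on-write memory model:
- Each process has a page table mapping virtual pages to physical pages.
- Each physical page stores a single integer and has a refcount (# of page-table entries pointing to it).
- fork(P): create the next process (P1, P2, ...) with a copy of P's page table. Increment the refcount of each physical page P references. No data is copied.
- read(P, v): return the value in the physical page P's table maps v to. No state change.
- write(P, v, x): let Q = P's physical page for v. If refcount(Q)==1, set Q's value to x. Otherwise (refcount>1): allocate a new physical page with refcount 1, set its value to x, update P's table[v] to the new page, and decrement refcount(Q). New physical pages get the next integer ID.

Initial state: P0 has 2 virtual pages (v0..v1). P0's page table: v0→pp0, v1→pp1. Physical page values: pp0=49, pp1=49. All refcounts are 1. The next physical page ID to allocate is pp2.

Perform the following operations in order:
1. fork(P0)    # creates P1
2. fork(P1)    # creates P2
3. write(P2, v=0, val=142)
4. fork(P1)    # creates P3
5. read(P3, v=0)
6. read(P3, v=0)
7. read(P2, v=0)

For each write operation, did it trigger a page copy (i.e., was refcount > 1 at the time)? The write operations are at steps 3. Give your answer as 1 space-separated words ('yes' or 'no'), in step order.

Op 1: fork(P0) -> P1. 2 ppages; refcounts: pp0:2 pp1:2
Op 2: fork(P1) -> P2. 2 ppages; refcounts: pp0:3 pp1:3
Op 3: write(P2, v0, 142). refcount(pp0)=3>1 -> COPY to pp2. 3 ppages; refcounts: pp0:2 pp1:3 pp2:1
Op 4: fork(P1) -> P3. 3 ppages; refcounts: pp0:3 pp1:4 pp2:1
Op 5: read(P3, v0) -> 49. No state change.
Op 6: read(P3, v0) -> 49. No state change.
Op 7: read(P2, v0) -> 142. No state change.

yes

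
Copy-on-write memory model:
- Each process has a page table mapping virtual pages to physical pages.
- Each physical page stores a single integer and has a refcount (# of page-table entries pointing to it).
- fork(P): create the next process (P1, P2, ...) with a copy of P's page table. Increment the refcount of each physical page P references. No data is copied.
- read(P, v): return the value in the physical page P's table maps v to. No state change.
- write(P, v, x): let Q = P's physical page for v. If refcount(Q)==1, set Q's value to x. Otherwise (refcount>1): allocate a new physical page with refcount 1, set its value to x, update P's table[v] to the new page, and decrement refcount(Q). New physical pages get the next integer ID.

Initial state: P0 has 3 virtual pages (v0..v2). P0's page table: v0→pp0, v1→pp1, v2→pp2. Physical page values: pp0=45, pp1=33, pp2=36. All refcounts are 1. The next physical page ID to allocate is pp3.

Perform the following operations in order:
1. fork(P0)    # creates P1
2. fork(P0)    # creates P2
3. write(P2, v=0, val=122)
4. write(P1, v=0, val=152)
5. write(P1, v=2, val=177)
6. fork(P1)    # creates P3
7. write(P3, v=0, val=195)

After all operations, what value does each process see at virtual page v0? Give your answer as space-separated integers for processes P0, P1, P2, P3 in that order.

Op 1: fork(P0) -> P1. 3 ppages; refcounts: pp0:2 pp1:2 pp2:2
Op 2: fork(P0) -> P2. 3 ppages; refcounts: pp0:3 pp1:3 pp2:3
Op 3: write(P2, v0, 122). refcount(pp0)=3>1 -> COPY to pp3. 4 ppages; refcounts: pp0:2 pp1:3 pp2:3 pp3:1
Op 4: write(P1, v0, 152). refcount(pp0)=2>1 -> COPY to pp4. 5 ppages; refcounts: pp0:1 pp1:3 pp2:3 pp3:1 pp4:1
Op 5: write(P1, v2, 177). refcount(pp2)=3>1 -> COPY to pp5. 6 ppages; refcounts: pp0:1 pp1:3 pp2:2 pp3:1 pp4:1 pp5:1
Op 6: fork(P1) -> P3. 6 ppages; refcounts: pp0:1 pp1:4 pp2:2 pp3:1 pp4:2 pp5:2
Op 7: write(P3, v0, 195). refcount(pp4)=2>1 -> COPY to pp6. 7 ppages; refcounts: pp0:1 pp1:4 pp2:2 pp3:1 pp4:1 pp5:2 pp6:1
P0: v0 -> pp0 = 45
P1: v0 -> pp4 = 152
P2: v0 -> pp3 = 122
P3: v0 -> pp6 = 195

Answer: 45 152 122 195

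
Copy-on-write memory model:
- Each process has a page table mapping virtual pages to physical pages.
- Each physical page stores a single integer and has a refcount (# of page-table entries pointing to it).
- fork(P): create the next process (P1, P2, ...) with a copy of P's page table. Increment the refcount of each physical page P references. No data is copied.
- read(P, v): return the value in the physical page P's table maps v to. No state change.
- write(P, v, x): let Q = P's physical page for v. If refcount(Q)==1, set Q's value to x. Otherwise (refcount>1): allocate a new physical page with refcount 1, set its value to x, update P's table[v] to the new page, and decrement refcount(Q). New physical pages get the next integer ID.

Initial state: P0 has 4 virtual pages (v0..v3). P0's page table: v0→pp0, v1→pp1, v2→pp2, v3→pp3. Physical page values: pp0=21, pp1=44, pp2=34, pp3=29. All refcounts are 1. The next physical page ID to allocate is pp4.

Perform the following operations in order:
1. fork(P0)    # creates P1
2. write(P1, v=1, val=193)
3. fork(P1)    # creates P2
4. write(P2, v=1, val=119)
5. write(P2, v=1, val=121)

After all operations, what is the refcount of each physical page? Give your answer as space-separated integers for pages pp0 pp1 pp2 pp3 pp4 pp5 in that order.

Op 1: fork(P0) -> P1. 4 ppages; refcounts: pp0:2 pp1:2 pp2:2 pp3:2
Op 2: write(P1, v1, 193). refcount(pp1)=2>1 -> COPY to pp4. 5 ppages; refcounts: pp0:2 pp1:1 pp2:2 pp3:2 pp4:1
Op 3: fork(P1) -> P2. 5 ppages; refcounts: pp0:3 pp1:1 pp2:3 pp3:3 pp4:2
Op 4: write(P2, v1, 119). refcount(pp4)=2>1 -> COPY to pp5. 6 ppages; refcounts: pp0:3 pp1:1 pp2:3 pp3:3 pp4:1 pp5:1
Op 5: write(P2, v1, 121). refcount(pp5)=1 -> write in place. 6 ppages; refcounts: pp0:3 pp1:1 pp2:3 pp3:3 pp4:1 pp5:1

Answer: 3 1 3 3 1 1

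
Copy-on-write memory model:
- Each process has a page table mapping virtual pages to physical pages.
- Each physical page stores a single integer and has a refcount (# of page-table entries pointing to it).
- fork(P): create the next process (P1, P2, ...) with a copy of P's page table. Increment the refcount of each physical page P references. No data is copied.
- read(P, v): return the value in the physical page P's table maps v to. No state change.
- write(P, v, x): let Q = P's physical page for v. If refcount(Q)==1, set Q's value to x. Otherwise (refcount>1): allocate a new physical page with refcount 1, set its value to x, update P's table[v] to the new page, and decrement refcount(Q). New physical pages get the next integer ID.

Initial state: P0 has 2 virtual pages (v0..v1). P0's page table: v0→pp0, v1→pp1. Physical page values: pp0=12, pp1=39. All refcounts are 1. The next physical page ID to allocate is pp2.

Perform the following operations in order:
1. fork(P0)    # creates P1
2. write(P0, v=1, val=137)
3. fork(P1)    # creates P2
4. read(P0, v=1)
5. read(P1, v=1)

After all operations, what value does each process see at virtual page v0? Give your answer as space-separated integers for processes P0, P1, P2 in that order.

Answer: 12 12 12

Derivation:
Op 1: fork(P0) -> P1. 2 ppages; refcounts: pp0:2 pp1:2
Op 2: write(P0, v1, 137). refcount(pp1)=2>1 -> COPY to pp2. 3 ppages; refcounts: pp0:2 pp1:1 pp2:1
Op 3: fork(P1) -> P2. 3 ppages; refcounts: pp0:3 pp1:2 pp2:1
Op 4: read(P0, v1) -> 137. No state change.
Op 5: read(P1, v1) -> 39. No state change.
P0: v0 -> pp0 = 12
P1: v0 -> pp0 = 12
P2: v0 -> pp0 = 12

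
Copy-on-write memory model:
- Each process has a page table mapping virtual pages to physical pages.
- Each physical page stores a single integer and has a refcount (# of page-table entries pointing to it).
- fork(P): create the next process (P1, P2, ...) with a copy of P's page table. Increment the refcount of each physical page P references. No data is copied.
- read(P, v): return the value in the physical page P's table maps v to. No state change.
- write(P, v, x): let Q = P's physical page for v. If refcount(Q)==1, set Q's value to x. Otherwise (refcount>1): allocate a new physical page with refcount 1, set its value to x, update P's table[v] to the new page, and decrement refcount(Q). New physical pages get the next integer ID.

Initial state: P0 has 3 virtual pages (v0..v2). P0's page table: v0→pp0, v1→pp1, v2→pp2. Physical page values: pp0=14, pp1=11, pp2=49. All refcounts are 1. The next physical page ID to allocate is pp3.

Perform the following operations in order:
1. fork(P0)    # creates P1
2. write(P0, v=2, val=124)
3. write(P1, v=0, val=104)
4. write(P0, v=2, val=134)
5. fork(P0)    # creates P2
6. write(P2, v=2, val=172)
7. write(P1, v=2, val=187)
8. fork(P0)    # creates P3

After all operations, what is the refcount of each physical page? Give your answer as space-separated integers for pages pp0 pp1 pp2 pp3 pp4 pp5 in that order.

Op 1: fork(P0) -> P1. 3 ppages; refcounts: pp0:2 pp1:2 pp2:2
Op 2: write(P0, v2, 124). refcount(pp2)=2>1 -> COPY to pp3. 4 ppages; refcounts: pp0:2 pp1:2 pp2:1 pp3:1
Op 3: write(P1, v0, 104). refcount(pp0)=2>1 -> COPY to pp4. 5 ppages; refcounts: pp0:1 pp1:2 pp2:1 pp3:1 pp4:1
Op 4: write(P0, v2, 134). refcount(pp3)=1 -> write in place. 5 ppages; refcounts: pp0:1 pp1:2 pp2:1 pp3:1 pp4:1
Op 5: fork(P0) -> P2. 5 ppages; refcounts: pp0:2 pp1:3 pp2:1 pp3:2 pp4:1
Op 6: write(P2, v2, 172). refcount(pp3)=2>1 -> COPY to pp5. 6 ppages; refcounts: pp0:2 pp1:3 pp2:1 pp3:1 pp4:1 pp5:1
Op 7: write(P1, v2, 187). refcount(pp2)=1 -> write in place. 6 ppages; refcounts: pp0:2 pp1:3 pp2:1 pp3:1 pp4:1 pp5:1
Op 8: fork(P0) -> P3. 6 ppages; refcounts: pp0:3 pp1:4 pp2:1 pp3:2 pp4:1 pp5:1

Answer: 3 4 1 2 1 1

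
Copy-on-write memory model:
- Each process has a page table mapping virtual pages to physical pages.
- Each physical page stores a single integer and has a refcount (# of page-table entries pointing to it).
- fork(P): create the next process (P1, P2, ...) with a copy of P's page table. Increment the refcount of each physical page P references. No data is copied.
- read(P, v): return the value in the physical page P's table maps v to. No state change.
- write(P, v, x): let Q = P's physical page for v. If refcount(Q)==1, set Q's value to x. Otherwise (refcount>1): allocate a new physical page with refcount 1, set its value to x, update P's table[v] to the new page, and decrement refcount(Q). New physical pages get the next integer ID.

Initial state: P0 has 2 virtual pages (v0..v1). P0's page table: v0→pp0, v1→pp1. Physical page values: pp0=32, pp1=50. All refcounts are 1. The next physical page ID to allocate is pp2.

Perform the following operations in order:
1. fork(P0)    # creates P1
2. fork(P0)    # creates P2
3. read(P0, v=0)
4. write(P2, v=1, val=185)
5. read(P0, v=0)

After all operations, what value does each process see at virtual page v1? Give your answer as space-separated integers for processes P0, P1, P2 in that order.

Op 1: fork(P0) -> P1. 2 ppages; refcounts: pp0:2 pp1:2
Op 2: fork(P0) -> P2. 2 ppages; refcounts: pp0:3 pp1:3
Op 3: read(P0, v0) -> 32. No state change.
Op 4: write(P2, v1, 185). refcount(pp1)=3>1 -> COPY to pp2. 3 ppages; refcounts: pp0:3 pp1:2 pp2:1
Op 5: read(P0, v0) -> 32. No state change.
P0: v1 -> pp1 = 50
P1: v1 -> pp1 = 50
P2: v1 -> pp2 = 185

Answer: 50 50 185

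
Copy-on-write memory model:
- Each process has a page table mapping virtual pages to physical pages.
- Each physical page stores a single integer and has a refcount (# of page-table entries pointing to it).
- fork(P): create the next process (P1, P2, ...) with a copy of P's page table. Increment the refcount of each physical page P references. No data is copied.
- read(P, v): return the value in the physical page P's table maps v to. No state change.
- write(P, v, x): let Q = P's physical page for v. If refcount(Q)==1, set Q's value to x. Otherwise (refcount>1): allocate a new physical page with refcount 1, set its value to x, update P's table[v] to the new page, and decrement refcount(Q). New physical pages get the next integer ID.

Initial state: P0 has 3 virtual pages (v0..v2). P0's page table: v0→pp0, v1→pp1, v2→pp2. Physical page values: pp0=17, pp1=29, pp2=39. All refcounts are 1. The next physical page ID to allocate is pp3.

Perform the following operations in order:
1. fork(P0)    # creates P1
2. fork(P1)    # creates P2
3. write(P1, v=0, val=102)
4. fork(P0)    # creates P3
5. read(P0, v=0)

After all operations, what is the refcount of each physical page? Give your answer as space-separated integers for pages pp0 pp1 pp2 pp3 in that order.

Answer: 3 4 4 1

Derivation:
Op 1: fork(P0) -> P1. 3 ppages; refcounts: pp0:2 pp1:2 pp2:2
Op 2: fork(P1) -> P2. 3 ppages; refcounts: pp0:3 pp1:3 pp2:3
Op 3: write(P1, v0, 102). refcount(pp0)=3>1 -> COPY to pp3. 4 ppages; refcounts: pp0:2 pp1:3 pp2:3 pp3:1
Op 4: fork(P0) -> P3. 4 ppages; refcounts: pp0:3 pp1:4 pp2:4 pp3:1
Op 5: read(P0, v0) -> 17. No state change.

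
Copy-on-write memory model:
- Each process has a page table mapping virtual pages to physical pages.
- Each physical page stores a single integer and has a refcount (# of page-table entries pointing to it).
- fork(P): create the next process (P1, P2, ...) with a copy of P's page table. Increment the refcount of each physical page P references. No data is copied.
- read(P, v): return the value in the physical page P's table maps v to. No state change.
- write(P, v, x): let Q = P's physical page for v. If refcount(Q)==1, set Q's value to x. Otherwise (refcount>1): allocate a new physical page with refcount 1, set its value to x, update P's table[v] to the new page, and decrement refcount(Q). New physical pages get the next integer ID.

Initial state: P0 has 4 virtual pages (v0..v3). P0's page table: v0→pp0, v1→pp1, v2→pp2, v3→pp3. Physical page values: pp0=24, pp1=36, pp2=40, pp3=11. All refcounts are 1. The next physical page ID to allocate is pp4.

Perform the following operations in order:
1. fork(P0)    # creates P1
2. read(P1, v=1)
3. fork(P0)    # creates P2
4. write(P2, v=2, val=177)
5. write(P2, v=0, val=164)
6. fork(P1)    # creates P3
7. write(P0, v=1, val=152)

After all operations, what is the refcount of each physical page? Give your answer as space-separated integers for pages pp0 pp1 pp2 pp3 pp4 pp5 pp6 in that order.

Answer: 3 3 3 4 1 1 1

Derivation:
Op 1: fork(P0) -> P1. 4 ppages; refcounts: pp0:2 pp1:2 pp2:2 pp3:2
Op 2: read(P1, v1) -> 36. No state change.
Op 3: fork(P0) -> P2. 4 ppages; refcounts: pp0:3 pp1:3 pp2:3 pp3:3
Op 4: write(P2, v2, 177). refcount(pp2)=3>1 -> COPY to pp4. 5 ppages; refcounts: pp0:3 pp1:3 pp2:2 pp3:3 pp4:1
Op 5: write(P2, v0, 164). refcount(pp0)=3>1 -> COPY to pp5. 6 ppages; refcounts: pp0:2 pp1:3 pp2:2 pp3:3 pp4:1 pp5:1
Op 6: fork(P1) -> P3. 6 ppages; refcounts: pp0:3 pp1:4 pp2:3 pp3:4 pp4:1 pp5:1
Op 7: write(P0, v1, 152). refcount(pp1)=4>1 -> COPY to pp6. 7 ppages; refcounts: pp0:3 pp1:3 pp2:3 pp3:4 pp4:1 pp5:1 pp6:1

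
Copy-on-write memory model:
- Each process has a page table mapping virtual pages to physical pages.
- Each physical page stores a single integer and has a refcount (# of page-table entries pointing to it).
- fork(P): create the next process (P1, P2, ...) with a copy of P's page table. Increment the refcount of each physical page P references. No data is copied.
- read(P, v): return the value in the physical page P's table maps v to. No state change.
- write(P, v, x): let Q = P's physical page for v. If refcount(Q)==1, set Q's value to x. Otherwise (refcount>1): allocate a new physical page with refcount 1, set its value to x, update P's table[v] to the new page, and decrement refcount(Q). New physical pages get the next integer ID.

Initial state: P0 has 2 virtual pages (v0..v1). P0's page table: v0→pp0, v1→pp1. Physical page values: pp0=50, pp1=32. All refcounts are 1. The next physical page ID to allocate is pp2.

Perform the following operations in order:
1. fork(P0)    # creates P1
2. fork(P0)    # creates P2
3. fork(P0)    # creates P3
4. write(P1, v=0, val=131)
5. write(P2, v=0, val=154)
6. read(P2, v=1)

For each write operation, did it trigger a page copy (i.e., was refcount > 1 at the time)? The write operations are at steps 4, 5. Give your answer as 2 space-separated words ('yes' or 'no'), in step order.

Op 1: fork(P0) -> P1. 2 ppages; refcounts: pp0:2 pp1:2
Op 2: fork(P0) -> P2. 2 ppages; refcounts: pp0:3 pp1:3
Op 3: fork(P0) -> P3. 2 ppages; refcounts: pp0:4 pp1:4
Op 4: write(P1, v0, 131). refcount(pp0)=4>1 -> COPY to pp2. 3 ppages; refcounts: pp0:3 pp1:4 pp2:1
Op 5: write(P2, v0, 154). refcount(pp0)=3>1 -> COPY to pp3. 4 ppages; refcounts: pp0:2 pp1:4 pp2:1 pp3:1
Op 6: read(P2, v1) -> 32. No state change.

yes yes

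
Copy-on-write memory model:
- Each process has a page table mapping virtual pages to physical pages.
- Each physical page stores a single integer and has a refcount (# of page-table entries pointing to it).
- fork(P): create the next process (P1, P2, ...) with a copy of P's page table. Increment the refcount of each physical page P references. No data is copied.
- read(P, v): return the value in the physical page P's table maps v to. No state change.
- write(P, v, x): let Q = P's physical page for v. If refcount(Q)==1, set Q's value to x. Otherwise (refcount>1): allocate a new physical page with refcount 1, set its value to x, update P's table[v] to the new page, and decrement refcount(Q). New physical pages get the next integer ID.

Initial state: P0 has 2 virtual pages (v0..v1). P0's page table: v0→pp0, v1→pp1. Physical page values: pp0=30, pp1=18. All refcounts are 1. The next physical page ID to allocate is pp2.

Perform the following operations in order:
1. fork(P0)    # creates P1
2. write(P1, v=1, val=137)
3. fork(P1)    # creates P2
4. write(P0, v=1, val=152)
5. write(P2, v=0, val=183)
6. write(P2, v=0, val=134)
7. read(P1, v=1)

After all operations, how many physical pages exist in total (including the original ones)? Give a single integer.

Answer: 4

Derivation:
Op 1: fork(P0) -> P1. 2 ppages; refcounts: pp0:2 pp1:2
Op 2: write(P1, v1, 137). refcount(pp1)=2>1 -> COPY to pp2. 3 ppages; refcounts: pp0:2 pp1:1 pp2:1
Op 3: fork(P1) -> P2. 3 ppages; refcounts: pp0:3 pp1:1 pp2:2
Op 4: write(P0, v1, 152). refcount(pp1)=1 -> write in place. 3 ppages; refcounts: pp0:3 pp1:1 pp2:2
Op 5: write(P2, v0, 183). refcount(pp0)=3>1 -> COPY to pp3. 4 ppages; refcounts: pp0:2 pp1:1 pp2:2 pp3:1
Op 6: write(P2, v0, 134). refcount(pp3)=1 -> write in place. 4 ppages; refcounts: pp0:2 pp1:1 pp2:2 pp3:1
Op 7: read(P1, v1) -> 137. No state change.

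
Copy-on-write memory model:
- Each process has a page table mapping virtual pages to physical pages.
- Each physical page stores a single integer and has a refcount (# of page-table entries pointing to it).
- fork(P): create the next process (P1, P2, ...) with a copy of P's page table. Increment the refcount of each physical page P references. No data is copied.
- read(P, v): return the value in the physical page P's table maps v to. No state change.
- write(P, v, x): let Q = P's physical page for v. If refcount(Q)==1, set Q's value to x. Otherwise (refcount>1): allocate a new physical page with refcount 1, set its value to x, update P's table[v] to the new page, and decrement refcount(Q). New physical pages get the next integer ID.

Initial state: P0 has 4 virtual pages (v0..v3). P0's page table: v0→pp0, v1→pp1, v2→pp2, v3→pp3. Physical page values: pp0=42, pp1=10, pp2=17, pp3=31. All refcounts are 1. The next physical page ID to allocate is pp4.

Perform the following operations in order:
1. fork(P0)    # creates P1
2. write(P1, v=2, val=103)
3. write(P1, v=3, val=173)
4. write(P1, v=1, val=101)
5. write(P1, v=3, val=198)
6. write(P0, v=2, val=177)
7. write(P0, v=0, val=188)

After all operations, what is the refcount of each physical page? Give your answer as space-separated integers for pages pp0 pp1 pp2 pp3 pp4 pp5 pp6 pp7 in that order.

Answer: 1 1 1 1 1 1 1 1

Derivation:
Op 1: fork(P0) -> P1. 4 ppages; refcounts: pp0:2 pp1:2 pp2:2 pp3:2
Op 2: write(P1, v2, 103). refcount(pp2)=2>1 -> COPY to pp4. 5 ppages; refcounts: pp0:2 pp1:2 pp2:1 pp3:2 pp4:1
Op 3: write(P1, v3, 173). refcount(pp3)=2>1 -> COPY to pp5. 6 ppages; refcounts: pp0:2 pp1:2 pp2:1 pp3:1 pp4:1 pp5:1
Op 4: write(P1, v1, 101). refcount(pp1)=2>1 -> COPY to pp6. 7 ppages; refcounts: pp0:2 pp1:1 pp2:1 pp3:1 pp4:1 pp5:1 pp6:1
Op 5: write(P1, v3, 198). refcount(pp5)=1 -> write in place. 7 ppages; refcounts: pp0:2 pp1:1 pp2:1 pp3:1 pp4:1 pp5:1 pp6:1
Op 6: write(P0, v2, 177). refcount(pp2)=1 -> write in place. 7 ppages; refcounts: pp0:2 pp1:1 pp2:1 pp3:1 pp4:1 pp5:1 pp6:1
Op 7: write(P0, v0, 188). refcount(pp0)=2>1 -> COPY to pp7. 8 ppages; refcounts: pp0:1 pp1:1 pp2:1 pp3:1 pp4:1 pp5:1 pp6:1 pp7:1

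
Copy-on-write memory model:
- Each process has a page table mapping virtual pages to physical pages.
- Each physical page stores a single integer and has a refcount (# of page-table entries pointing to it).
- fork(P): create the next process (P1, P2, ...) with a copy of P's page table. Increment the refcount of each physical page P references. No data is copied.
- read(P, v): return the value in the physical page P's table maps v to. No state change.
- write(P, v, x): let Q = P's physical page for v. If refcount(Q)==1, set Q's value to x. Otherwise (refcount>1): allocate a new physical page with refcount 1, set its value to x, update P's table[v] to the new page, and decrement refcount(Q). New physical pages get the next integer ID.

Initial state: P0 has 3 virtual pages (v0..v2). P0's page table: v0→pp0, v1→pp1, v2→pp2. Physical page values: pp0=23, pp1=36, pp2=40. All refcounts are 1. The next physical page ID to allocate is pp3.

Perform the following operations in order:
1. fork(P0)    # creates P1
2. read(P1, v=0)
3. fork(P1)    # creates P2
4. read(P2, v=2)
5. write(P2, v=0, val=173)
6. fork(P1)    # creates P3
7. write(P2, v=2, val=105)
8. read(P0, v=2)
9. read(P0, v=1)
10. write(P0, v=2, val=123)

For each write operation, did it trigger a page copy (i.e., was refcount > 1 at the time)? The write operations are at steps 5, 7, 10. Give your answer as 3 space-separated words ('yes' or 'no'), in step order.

Op 1: fork(P0) -> P1. 3 ppages; refcounts: pp0:2 pp1:2 pp2:2
Op 2: read(P1, v0) -> 23. No state change.
Op 3: fork(P1) -> P2. 3 ppages; refcounts: pp0:3 pp1:3 pp2:3
Op 4: read(P2, v2) -> 40. No state change.
Op 5: write(P2, v0, 173). refcount(pp0)=3>1 -> COPY to pp3. 4 ppages; refcounts: pp0:2 pp1:3 pp2:3 pp3:1
Op 6: fork(P1) -> P3. 4 ppages; refcounts: pp0:3 pp1:4 pp2:4 pp3:1
Op 7: write(P2, v2, 105). refcount(pp2)=4>1 -> COPY to pp4. 5 ppages; refcounts: pp0:3 pp1:4 pp2:3 pp3:1 pp4:1
Op 8: read(P0, v2) -> 40. No state change.
Op 9: read(P0, v1) -> 36. No state change.
Op 10: write(P0, v2, 123). refcount(pp2)=3>1 -> COPY to pp5. 6 ppages; refcounts: pp0:3 pp1:4 pp2:2 pp3:1 pp4:1 pp5:1

yes yes yes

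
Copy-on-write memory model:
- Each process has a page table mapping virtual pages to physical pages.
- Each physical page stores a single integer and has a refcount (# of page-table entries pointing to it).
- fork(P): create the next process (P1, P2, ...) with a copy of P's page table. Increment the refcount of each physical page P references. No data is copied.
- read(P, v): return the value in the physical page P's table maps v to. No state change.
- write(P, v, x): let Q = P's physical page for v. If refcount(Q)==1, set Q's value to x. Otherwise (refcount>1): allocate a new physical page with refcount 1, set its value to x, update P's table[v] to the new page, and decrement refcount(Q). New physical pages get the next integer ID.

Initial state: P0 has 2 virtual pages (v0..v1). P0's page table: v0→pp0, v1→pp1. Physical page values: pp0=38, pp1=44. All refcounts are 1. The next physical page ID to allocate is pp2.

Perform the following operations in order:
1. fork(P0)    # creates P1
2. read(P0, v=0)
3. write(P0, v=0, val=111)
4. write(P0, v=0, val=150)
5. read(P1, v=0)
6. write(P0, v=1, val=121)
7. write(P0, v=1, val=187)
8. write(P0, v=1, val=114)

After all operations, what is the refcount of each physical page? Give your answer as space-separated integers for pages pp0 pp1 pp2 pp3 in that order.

Answer: 1 1 1 1

Derivation:
Op 1: fork(P0) -> P1. 2 ppages; refcounts: pp0:2 pp1:2
Op 2: read(P0, v0) -> 38. No state change.
Op 3: write(P0, v0, 111). refcount(pp0)=2>1 -> COPY to pp2. 3 ppages; refcounts: pp0:1 pp1:2 pp2:1
Op 4: write(P0, v0, 150). refcount(pp2)=1 -> write in place. 3 ppages; refcounts: pp0:1 pp1:2 pp2:1
Op 5: read(P1, v0) -> 38. No state change.
Op 6: write(P0, v1, 121). refcount(pp1)=2>1 -> COPY to pp3. 4 ppages; refcounts: pp0:1 pp1:1 pp2:1 pp3:1
Op 7: write(P0, v1, 187). refcount(pp3)=1 -> write in place. 4 ppages; refcounts: pp0:1 pp1:1 pp2:1 pp3:1
Op 8: write(P0, v1, 114). refcount(pp3)=1 -> write in place. 4 ppages; refcounts: pp0:1 pp1:1 pp2:1 pp3:1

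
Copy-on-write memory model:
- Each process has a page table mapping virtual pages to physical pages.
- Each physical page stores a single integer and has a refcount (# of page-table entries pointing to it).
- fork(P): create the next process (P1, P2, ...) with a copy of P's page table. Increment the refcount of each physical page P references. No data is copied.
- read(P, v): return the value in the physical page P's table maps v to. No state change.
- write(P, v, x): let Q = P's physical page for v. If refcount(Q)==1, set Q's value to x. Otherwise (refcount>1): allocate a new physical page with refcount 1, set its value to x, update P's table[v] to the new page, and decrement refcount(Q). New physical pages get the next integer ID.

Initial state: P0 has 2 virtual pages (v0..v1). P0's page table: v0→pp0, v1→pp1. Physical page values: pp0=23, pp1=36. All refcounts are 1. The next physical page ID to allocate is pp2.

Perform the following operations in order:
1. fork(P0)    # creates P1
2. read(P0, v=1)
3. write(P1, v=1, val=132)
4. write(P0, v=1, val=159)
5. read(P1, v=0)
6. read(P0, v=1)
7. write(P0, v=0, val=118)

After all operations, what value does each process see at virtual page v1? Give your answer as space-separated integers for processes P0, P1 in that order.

Answer: 159 132

Derivation:
Op 1: fork(P0) -> P1. 2 ppages; refcounts: pp0:2 pp1:2
Op 2: read(P0, v1) -> 36. No state change.
Op 3: write(P1, v1, 132). refcount(pp1)=2>1 -> COPY to pp2. 3 ppages; refcounts: pp0:2 pp1:1 pp2:1
Op 4: write(P0, v1, 159). refcount(pp1)=1 -> write in place. 3 ppages; refcounts: pp0:2 pp1:1 pp2:1
Op 5: read(P1, v0) -> 23. No state change.
Op 6: read(P0, v1) -> 159. No state change.
Op 7: write(P0, v0, 118). refcount(pp0)=2>1 -> COPY to pp3. 4 ppages; refcounts: pp0:1 pp1:1 pp2:1 pp3:1
P0: v1 -> pp1 = 159
P1: v1 -> pp2 = 132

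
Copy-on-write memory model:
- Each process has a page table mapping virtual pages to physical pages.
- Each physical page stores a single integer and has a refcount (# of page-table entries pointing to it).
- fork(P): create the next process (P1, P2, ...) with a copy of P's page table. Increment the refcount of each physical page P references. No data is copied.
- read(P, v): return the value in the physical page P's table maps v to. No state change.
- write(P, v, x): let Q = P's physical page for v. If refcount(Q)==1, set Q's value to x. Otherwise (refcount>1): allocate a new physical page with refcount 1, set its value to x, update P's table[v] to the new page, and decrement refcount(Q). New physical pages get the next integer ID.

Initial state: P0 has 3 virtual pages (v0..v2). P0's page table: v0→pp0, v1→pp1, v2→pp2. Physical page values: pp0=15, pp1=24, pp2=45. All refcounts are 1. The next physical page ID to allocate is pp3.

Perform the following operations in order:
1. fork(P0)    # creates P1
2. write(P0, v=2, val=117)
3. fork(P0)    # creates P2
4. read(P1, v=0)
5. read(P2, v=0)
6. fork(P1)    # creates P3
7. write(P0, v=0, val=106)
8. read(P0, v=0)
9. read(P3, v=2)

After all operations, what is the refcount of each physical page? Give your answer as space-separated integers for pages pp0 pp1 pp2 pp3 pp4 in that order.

Answer: 3 4 2 2 1

Derivation:
Op 1: fork(P0) -> P1. 3 ppages; refcounts: pp0:2 pp1:2 pp2:2
Op 2: write(P0, v2, 117). refcount(pp2)=2>1 -> COPY to pp3. 4 ppages; refcounts: pp0:2 pp1:2 pp2:1 pp3:1
Op 3: fork(P0) -> P2. 4 ppages; refcounts: pp0:3 pp1:3 pp2:1 pp3:2
Op 4: read(P1, v0) -> 15. No state change.
Op 5: read(P2, v0) -> 15. No state change.
Op 6: fork(P1) -> P3. 4 ppages; refcounts: pp0:4 pp1:4 pp2:2 pp3:2
Op 7: write(P0, v0, 106). refcount(pp0)=4>1 -> COPY to pp4. 5 ppages; refcounts: pp0:3 pp1:4 pp2:2 pp3:2 pp4:1
Op 8: read(P0, v0) -> 106. No state change.
Op 9: read(P3, v2) -> 45. No state change.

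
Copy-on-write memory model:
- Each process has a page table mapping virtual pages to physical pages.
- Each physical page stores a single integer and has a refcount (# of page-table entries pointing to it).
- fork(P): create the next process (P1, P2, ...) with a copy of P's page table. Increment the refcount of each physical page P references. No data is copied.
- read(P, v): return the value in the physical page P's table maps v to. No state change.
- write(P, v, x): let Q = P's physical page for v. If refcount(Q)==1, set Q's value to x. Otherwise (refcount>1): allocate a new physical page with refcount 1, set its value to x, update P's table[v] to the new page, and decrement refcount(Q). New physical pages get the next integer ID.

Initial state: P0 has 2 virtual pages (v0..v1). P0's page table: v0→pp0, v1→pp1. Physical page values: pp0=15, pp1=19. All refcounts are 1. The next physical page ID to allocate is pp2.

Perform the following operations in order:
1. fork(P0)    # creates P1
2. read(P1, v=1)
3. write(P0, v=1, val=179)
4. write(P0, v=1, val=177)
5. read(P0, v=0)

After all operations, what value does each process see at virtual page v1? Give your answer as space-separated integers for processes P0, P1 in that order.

Op 1: fork(P0) -> P1. 2 ppages; refcounts: pp0:2 pp1:2
Op 2: read(P1, v1) -> 19. No state change.
Op 3: write(P0, v1, 179). refcount(pp1)=2>1 -> COPY to pp2. 3 ppages; refcounts: pp0:2 pp1:1 pp2:1
Op 4: write(P0, v1, 177). refcount(pp2)=1 -> write in place. 3 ppages; refcounts: pp0:2 pp1:1 pp2:1
Op 5: read(P0, v0) -> 15. No state change.
P0: v1 -> pp2 = 177
P1: v1 -> pp1 = 19

Answer: 177 19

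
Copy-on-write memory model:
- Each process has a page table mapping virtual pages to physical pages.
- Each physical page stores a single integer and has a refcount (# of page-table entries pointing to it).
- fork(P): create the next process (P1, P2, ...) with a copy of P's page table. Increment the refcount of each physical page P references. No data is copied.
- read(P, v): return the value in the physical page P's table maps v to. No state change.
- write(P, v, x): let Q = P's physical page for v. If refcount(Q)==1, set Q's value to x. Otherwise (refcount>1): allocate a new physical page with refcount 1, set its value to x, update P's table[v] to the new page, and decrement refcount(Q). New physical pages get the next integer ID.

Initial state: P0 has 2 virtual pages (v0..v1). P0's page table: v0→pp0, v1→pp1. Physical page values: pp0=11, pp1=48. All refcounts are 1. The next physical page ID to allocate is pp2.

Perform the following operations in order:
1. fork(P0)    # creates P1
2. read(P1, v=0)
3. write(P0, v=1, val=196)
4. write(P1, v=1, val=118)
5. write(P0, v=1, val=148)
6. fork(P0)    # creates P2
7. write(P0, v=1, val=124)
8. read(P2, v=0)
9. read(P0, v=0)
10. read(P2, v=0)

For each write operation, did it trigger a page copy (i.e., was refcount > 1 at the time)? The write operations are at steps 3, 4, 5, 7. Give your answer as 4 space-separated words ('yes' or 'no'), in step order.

Op 1: fork(P0) -> P1. 2 ppages; refcounts: pp0:2 pp1:2
Op 2: read(P1, v0) -> 11. No state change.
Op 3: write(P0, v1, 196). refcount(pp1)=2>1 -> COPY to pp2. 3 ppages; refcounts: pp0:2 pp1:1 pp2:1
Op 4: write(P1, v1, 118). refcount(pp1)=1 -> write in place. 3 ppages; refcounts: pp0:2 pp1:1 pp2:1
Op 5: write(P0, v1, 148). refcount(pp2)=1 -> write in place. 3 ppages; refcounts: pp0:2 pp1:1 pp2:1
Op 6: fork(P0) -> P2. 3 ppages; refcounts: pp0:3 pp1:1 pp2:2
Op 7: write(P0, v1, 124). refcount(pp2)=2>1 -> COPY to pp3. 4 ppages; refcounts: pp0:3 pp1:1 pp2:1 pp3:1
Op 8: read(P2, v0) -> 11. No state change.
Op 9: read(P0, v0) -> 11. No state change.
Op 10: read(P2, v0) -> 11. No state change.

yes no no yes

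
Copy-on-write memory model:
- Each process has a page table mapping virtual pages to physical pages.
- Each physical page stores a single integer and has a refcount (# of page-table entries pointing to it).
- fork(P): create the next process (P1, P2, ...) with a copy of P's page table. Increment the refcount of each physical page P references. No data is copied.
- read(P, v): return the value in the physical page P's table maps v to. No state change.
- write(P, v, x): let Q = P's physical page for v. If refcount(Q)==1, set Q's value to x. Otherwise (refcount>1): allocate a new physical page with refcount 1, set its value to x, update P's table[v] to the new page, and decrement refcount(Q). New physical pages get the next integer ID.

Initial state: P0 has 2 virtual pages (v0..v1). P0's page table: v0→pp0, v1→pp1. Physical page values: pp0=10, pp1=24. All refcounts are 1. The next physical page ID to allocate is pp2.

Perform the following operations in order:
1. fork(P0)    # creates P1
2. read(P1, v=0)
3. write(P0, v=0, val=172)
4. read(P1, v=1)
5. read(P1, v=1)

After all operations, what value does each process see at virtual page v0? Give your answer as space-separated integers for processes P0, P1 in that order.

Op 1: fork(P0) -> P1. 2 ppages; refcounts: pp0:2 pp1:2
Op 2: read(P1, v0) -> 10. No state change.
Op 3: write(P0, v0, 172). refcount(pp0)=2>1 -> COPY to pp2. 3 ppages; refcounts: pp0:1 pp1:2 pp2:1
Op 4: read(P1, v1) -> 24. No state change.
Op 5: read(P1, v1) -> 24. No state change.
P0: v0 -> pp2 = 172
P1: v0 -> pp0 = 10

Answer: 172 10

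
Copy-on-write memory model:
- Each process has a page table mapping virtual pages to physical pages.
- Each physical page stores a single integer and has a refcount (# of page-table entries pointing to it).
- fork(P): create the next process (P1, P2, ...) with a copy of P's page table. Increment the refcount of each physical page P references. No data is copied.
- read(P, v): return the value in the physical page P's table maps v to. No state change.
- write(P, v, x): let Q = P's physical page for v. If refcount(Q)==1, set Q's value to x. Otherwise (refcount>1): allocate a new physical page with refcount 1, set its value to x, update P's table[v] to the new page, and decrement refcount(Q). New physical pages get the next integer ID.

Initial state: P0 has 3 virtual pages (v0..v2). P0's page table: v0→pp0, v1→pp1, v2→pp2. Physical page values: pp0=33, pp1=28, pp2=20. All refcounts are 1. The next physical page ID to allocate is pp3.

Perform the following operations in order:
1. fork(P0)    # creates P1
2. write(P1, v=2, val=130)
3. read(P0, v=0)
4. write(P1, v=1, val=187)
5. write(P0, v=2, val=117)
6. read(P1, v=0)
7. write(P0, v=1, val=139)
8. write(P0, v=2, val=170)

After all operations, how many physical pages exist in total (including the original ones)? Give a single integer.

Op 1: fork(P0) -> P1. 3 ppages; refcounts: pp0:2 pp1:2 pp2:2
Op 2: write(P1, v2, 130). refcount(pp2)=2>1 -> COPY to pp3. 4 ppages; refcounts: pp0:2 pp1:2 pp2:1 pp3:1
Op 3: read(P0, v0) -> 33. No state change.
Op 4: write(P1, v1, 187). refcount(pp1)=2>1 -> COPY to pp4. 5 ppages; refcounts: pp0:2 pp1:1 pp2:1 pp3:1 pp4:1
Op 5: write(P0, v2, 117). refcount(pp2)=1 -> write in place. 5 ppages; refcounts: pp0:2 pp1:1 pp2:1 pp3:1 pp4:1
Op 6: read(P1, v0) -> 33. No state change.
Op 7: write(P0, v1, 139). refcount(pp1)=1 -> write in place. 5 ppages; refcounts: pp0:2 pp1:1 pp2:1 pp3:1 pp4:1
Op 8: write(P0, v2, 170). refcount(pp2)=1 -> write in place. 5 ppages; refcounts: pp0:2 pp1:1 pp2:1 pp3:1 pp4:1

Answer: 5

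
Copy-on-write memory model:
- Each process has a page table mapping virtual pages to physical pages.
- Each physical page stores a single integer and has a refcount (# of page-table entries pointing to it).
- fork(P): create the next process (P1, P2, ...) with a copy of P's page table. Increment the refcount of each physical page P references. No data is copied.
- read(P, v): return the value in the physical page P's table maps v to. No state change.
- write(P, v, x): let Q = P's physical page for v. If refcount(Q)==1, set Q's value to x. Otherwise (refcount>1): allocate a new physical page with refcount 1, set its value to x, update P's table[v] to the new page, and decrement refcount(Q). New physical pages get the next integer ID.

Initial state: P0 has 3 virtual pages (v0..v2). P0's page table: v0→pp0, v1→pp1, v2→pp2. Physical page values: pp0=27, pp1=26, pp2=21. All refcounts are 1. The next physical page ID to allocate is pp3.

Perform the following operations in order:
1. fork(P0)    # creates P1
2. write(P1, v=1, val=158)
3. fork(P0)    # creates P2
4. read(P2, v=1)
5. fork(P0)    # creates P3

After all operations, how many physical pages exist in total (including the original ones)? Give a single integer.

Answer: 4

Derivation:
Op 1: fork(P0) -> P1. 3 ppages; refcounts: pp0:2 pp1:2 pp2:2
Op 2: write(P1, v1, 158). refcount(pp1)=2>1 -> COPY to pp3. 4 ppages; refcounts: pp0:2 pp1:1 pp2:2 pp3:1
Op 3: fork(P0) -> P2. 4 ppages; refcounts: pp0:3 pp1:2 pp2:3 pp3:1
Op 4: read(P2, v1) -> 26. No state change.
Op 5: fork(P0) -> P3. 4 ppages; refcounts: pp0:4 pp1:3 pp2:4 pp3:1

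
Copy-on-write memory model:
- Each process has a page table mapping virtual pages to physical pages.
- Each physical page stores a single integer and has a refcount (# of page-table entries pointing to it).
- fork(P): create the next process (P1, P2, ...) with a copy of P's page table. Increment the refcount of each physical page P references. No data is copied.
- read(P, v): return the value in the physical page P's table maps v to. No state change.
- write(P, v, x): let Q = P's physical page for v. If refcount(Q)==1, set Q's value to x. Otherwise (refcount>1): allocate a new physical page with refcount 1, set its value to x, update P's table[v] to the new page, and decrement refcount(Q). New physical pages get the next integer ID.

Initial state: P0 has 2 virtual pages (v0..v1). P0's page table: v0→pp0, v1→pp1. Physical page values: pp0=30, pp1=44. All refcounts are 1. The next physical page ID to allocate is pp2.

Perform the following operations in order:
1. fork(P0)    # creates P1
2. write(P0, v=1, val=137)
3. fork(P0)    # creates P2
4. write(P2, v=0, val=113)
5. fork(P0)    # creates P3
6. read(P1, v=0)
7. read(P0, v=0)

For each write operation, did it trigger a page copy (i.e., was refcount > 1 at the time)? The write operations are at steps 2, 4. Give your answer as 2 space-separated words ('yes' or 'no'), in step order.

Op 1: fork(P0) -> P1. 2 ppages; refcounts: pp0:2 pp1:2
Op 2: write(P0, v1, 137). refcount(pp1)=2>1 -> COPY to pp2. 3 ppages; refcounts: pp0:2 pp1:1 pp2:1
Op 3: fork(P0) -> P2. 3 ppages; refcounts: pp0:3 pp1:1 pp2:2
Op 4: write(P2, v0, 113). refcount(pp0)=3>1 -> COPY to pp3. 4 ppages; refcounts: pp0:2 pp1:1 pp2:2 pp3:1
Op 5: fork(P0) -> P3. 4 ppages; refcounts: pp0:3 pp1:1 pp2:3 pp3:1
Op 6: read(P1, v0) -> 30. No state change.
Op 7: read(P0, v0) -> 30. No state change.

yes yes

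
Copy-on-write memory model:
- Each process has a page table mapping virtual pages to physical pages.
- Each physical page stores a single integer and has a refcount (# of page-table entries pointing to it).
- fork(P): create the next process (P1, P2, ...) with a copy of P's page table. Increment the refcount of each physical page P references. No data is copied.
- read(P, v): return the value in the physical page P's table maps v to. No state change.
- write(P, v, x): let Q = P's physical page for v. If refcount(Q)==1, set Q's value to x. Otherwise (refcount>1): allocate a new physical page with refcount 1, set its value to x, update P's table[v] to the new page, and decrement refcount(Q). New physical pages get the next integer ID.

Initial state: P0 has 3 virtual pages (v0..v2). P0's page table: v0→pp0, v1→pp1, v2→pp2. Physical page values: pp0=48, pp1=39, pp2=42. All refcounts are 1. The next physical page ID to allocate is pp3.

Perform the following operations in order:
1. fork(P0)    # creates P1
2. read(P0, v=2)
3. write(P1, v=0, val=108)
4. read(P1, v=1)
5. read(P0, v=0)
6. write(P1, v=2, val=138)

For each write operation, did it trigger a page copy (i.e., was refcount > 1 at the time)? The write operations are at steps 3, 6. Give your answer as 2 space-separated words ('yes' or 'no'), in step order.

Op 1: fork(P0) -> P1. 3 ppages; refcounts: pp0:2 pp1:2 pp2:2
Op 2: read(P0, v2) -> 42. No state change.
Op 3: write(P1, v0, 108). refcount(pp0)=2>1 -> COPY to pp3. 4 ppages; refcounts: pp0:1 pp1:2 pp2:2 pp3:1
Op 4: read(P1, v1) -> 39. No state change.
Op 5: read(P0, v0) -> 48. No state change.
Op 6: write(P1, v2, 138). refcount(pp2)=2>1 -> COPY to pp4. 5 ppages; refcounts: pp0:1 pp1:2 pp2:1 pp3:1 pp4:1

yes yes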